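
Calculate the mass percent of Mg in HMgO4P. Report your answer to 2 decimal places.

20.21%

Molar mass = 1(1.008) + 1(24.31) + 4(16.00) + 1(30.97) = 120.288 g/mol
Mass of Mg per mole = 1 × 24.31 = 24.310 g
% Mg = 24.310 / 120.288 × 100 = 20.21%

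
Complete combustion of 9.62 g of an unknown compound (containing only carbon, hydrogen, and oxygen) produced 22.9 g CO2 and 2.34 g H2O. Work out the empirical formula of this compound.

C8H4O3

mol C = 22.9 / 44.01 = 0.5203; mass C = 0.5203 × 12.01 = 6.249 g
mol H = 2 × (2.34 / 18.02) = 0.2597; mass H = 0.2597 × 1.008 = 0.2618 g
mass O = 9.62 − (6.511) = 3.109 g → mol O = 0.1943
Ratios (÷ 0.1943): C 2.678, H 1.337, O 1.000
×3: C 8.03, H 4.01, O 3.00 → C8H4O3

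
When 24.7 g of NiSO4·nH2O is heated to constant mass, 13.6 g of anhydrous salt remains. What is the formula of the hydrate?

Mass of water lost = 24.7 − 13.6 = 11.1 g → 11.1 / 18.02 = 0.616 mol H2O
Molar mass of NiSO4 = 154.76 g/mol → mol NiSO4 = 13.6 / 154.76 = 0.08788
n = 0.616 / 0.08788 = 7.01 ≈ 7 → NiSO4·7H2O

NiSO4·7H2O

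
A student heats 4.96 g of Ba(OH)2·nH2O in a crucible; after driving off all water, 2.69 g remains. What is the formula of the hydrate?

Ba(OH)2·8H2O

Mass of water lost = 4.96 − 2.69 = 2.27 g → 2.27 / 18.02 = 0.126 mol H2O
Molar mass of Ba(OH)2 = 171.35 g/mol → mol Ba(OH)2 = 2.69 / 171.35 = 0.0157
n = 0.126 / 0.0157 = 8.02 ≈ 8 → Ba(OH)2·8H2O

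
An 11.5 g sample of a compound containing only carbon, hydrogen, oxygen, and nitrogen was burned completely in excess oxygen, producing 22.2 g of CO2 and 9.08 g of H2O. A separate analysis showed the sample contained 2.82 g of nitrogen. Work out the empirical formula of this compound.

C5H10N2O

mol C = 22.2 / 44.01 = 0.5044; mass C = 0.5044 × 12.01 = 6.058 g
mol H = 2 × (9.08 / 18.02) = 1.008; mass H = 1.008 × 1.008 = 1.016 g
mol N = 2.82 / 14.01 = 0.2013
mass O = 11.5 − (9.894) = 1.606 g → mol O = 0.1004
Smallest is O at 0.1004 mol; normalising gives C 5.026, H 10.040, N 2.005, O 1.000
→ C5H10N2O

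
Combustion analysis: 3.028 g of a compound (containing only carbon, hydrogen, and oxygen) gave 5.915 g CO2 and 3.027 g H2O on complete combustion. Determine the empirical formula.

mol C = 5.915 / 44.01 = 0.1344; mass C = 0.1344 × 12.01 = 1.614 g
mol H = 2 × (3.027 / 18.02) = 0.3360; mass H = 0.3360 × 1.008 = 0.3386 g
mass O = 3.028 − (1.953) = 1.075 g → mol O = 0.06720
Smallest is O at 0.0672 mol; normalising gives C 2.000, H 4.999, O 1.000
Ratio ≈ 2:5:1, so the empirical formula is C2H5O

C2H5O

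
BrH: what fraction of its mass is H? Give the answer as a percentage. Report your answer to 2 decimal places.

1.25%

Molar mass = 1(79.90) + 1(1.008) = 80.908 g/mol
Mass of H per mole = 1 × 1.008 = 1.008 g
% H = 1.008 / 80.908 × 100 = 1.25%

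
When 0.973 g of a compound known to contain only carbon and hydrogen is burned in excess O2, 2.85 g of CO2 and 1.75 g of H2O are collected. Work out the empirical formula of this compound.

mol C = 2.85 / 44.01 = 0.06476; mass C = 0.06476 × 12.01 = 0.7777 g
mol H = 2 × (1.75 / 18.02) = 0.1942; mass H = 0.1942 × 1.008 = 0.1958 g
Divide by the smallest (0.06476 mol C): C 1.000, H 2.999
≈ 1:3 → CH3

CH3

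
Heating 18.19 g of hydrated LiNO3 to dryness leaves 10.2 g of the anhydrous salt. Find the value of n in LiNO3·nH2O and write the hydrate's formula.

Mass of water lost = 18.19 − 10.2 = 7.99 g → 7.99 / 18.02 = 0.4434 mol H2O
Molar mass of LiNO3 = 68.95 g/mol → mol LiNO3 = 10.2 / 68.95 = 0.1479
n = 0.4434 / 0.1479 = 3.00 ≈ 3 → LiNO3·3H2O

LiNO3·3H2O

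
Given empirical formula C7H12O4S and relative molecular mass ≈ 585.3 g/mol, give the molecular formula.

Empirical-formula mass = 192.24 g/mol
n = 585.3 / 192.24 = 3.04 ≈ 3
Molecular formula = (C7H12O4S)3 = C21H36O12S3

C21H36O12S3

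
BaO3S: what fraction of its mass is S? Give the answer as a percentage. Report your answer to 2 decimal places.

14.75%

Molar mass = 1(137.33) + 3(16.00) + 1(32.07) = 217.400 g/mol
Mass of S per mole = 1 × 32.07 = 32.070 g
% S = 32.070 / 217.400 × 100 = 14.75%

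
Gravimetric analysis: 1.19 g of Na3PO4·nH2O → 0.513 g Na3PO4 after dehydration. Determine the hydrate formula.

Na3PO4·12H2O

Mass of water lost = 1.19 − 0.513 = 0.677 g → 0.677 / 18.02 = 0.03757 mol H2O
Molar mass of Na3PO4 = 163.94 g/mol → mol Na3PO4 = 0.513 / 163.94 = 0.003129
n = 0.03757 / 0.003129 = 12.01 ≈ 12 → Na3PO4·12H2O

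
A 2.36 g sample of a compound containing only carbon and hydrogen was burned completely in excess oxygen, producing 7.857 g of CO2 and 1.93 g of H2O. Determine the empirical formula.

mol C = 7.857 / 44.01 = 0.1785; mass C = 0.1785 × 12.01 = 2.144 g
mol H = 2 × (1.93 / 18.02) = 0.2142; mass H = 0.2142 × 1.008 = 0.2159 g
Divide by the smallest (0.1785 mol C): C 1.000, H 1.200
Multiply by 5: C 5.00, H 6.00 → C5H6

C5H6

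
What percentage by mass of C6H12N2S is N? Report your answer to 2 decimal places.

19.43%

Molar mass = 6(12.01) + 12(1.008) + 2(14.01) + 1(32.07) = 144.246 g/mol
Mass of N per mole = 2 × 14.01 = 28.020 g
% N = 28.020 / 144.246 × 100 = 19.43%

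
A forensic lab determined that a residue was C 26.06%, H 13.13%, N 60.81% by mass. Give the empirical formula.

Assume 100 g: 26.06 g C, 13.13 g H, 60.81 g N.
C: 26.06 g ÷ 12.01 g/mol = 2.17 mol
H: 13.13 g ÷ 1.008 g/mol = 13.03 mol
N: 60.81 g ÷ 14.01 g/mol = 4.34 mol
Divide by the smallest (2.17 mol C): C 1.000, H 6.003, N 2.000
→ CH6N2

CH6N2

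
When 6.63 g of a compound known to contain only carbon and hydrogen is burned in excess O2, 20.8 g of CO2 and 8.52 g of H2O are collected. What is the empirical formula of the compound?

mol C = 20.8 / 44.01 = 0.4726; mass C = 0.4726 × 12.01 = 5.676 g
mol H = 2 × (8.52 / 18.02) = 0.9456; mass H = 0.9456 × 1.008 = 0.9532 g
Divide by the smallest (0.4726 mol C): C 1.000, H 2.001
Ratio ≈ 1:2, so the empirical formula is CH2

CH2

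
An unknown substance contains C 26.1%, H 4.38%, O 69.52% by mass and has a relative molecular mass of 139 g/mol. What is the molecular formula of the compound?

Assume 100 g: 26.1 g C, 4.38 g H, 69.52 g O.
C: 26.1 g ÷ 12.01 g/mol = 2.173 mol
H: 4.38 g ÷ 1.008 g/mol = 4.345 mol
O: 69.52 g ÷ 16.00 g/mol = 4.345 mol
Smallest is C at 2.173 mol; normalising gives C 1.000, H 1.999, O 1.999
≈ 1:2:2 → CH2O2
Empirical-formula mass = 46.03 g/mol
n = 139 / 46.03 = 3.02 ≈ 3
Molecular formula = (CH2O2)×3 = C3H6O6

C3H6O6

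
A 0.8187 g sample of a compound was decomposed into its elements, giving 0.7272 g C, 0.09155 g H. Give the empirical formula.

C: 0.7272 g ÷ 12.01 g/mol = 0.06055 mol
H: 0.09155 g ÷ 1.008 g/mol = 0.09082 mol
Divide by the smallest (0.06055 mol C): C 1.000, H 1.500
×2: C 2.00, H 3.00 → C2H3

C2H3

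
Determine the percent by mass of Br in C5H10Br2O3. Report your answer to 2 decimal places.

Molar mass = 5(12.01) + 10(1.008) + 2(79.90) + 3(16.00) = 277.930 g/mol
Mass of Br per mole = 2 × 79.90 = 159.800 g
% Br = 159.800 / 277.930 × 100 = 57.50%

57.50%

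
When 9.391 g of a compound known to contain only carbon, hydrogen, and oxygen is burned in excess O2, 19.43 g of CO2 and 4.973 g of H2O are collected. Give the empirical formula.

mol C = 19.43 / 44.01 = 0.4415; mass C = 0.4415 × 12.01 = 5.302 g
mol H = 2 × (4.973 / 18.02) = 0.5519; mass H = 0.5519 × 1.008 = 0.5564 g
mass O = 9.391 − (5.859) = 3.532 g → mol O = 0.2208
Smallest is O at 0.2208 mol; normalising gives C 2.000, H 2.500, O 1.000
×2: C 4.00, H 5.00, O 2.00 → C4H5O2

C4H5O2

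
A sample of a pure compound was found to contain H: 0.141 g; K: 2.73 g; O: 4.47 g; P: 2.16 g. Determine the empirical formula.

H2KO4P

n(H) = 0.141/1.008 = 0.1399, n(K) = 2.73/39.10 = 0.06982, n(O) = 4.47/16.00 = 0.2794, n(P) = 2.16/30.97 = 0.06974
Ratios (÷ 0.06974): H 2.006, K 1.001, O 4.006, P 1.000
Ratio ≈ 2:1:4:1, so the empirical formula is H2KO4P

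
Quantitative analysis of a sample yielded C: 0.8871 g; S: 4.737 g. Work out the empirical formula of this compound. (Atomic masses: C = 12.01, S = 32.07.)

CS2

Moles — C: 0.8871 / 12.01 = 0.07386 mol; S: 4.737 / 32.07 = 0.1477 mol
Ratios (÷ 0.07386): C 1.000, S 2.000
≈ 1:2 → CS2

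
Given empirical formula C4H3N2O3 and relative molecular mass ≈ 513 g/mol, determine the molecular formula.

Empirical-formula mass = 127.08 g/mol
n = 513 / 127.08 = 4.04 ≈ 4
Molecular formula = (C4H3N2O3)4 = C16H12N8O12

C16H12N8O12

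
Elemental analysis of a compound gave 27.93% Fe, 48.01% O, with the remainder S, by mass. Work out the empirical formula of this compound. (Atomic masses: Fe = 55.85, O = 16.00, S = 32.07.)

Assume 100 g: 27.93 g Fe, 48.01 g O, 24.06 g S.
Fe: 27.93 g ÷ 55.85 g/mol = 0.5001 mol
O: 48.01 g ÷ 16.00 g/mol = 3.001 mol
S: 24.06 g ÷ 32.07 g/mol = 0.7502 mol
Smallest is Fe at 0.5001 mol; normalising gives Fe 1.000, O 6.000, S 1.500
×2: Fe 2.00, O 12.00, S 3.00 → Fe2O12S3

Fe2O12S3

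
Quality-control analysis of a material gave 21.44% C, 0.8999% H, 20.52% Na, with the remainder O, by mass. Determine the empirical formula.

Assume 100 g: 21.44 g C, 0.8999 g H, 20.52 g Na, 57.14 g O.
Moles — C: 21.44 / 12.01 = 1.785 mol; H: 0.8999 / 1.008 = 0.8928 mol; Na: 20.52 / 22.99 = 0.8926 mol; O: 57.14 / 16.00 = 3.571 mol
Ratios (÷ 0.8926): C 2.000, H 1.000, Na 1.000, O 4.001
→ C2HNaO4

C2HNaO4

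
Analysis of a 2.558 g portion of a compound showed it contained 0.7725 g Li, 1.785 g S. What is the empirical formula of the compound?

Moles — Li: 0.7725 / 6.94 = 0.1113 mol; S: 1.785 / 32.07 = 0.05566 mol
Smallest is S at 0.05566 mol; normalising gives Li 2.000, S 1.000
Ratio ≈ 2:1, so the empirical formula is Li2S

Li2S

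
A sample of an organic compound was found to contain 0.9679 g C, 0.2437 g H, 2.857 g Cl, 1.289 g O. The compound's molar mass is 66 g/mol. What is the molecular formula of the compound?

CH3ClO

n(C) = 0.9679/12.01 = 0.08059, n(H) = 0.2437/1.008 = 0.2418, n(Cl) = 2.857/35.45 = 0.08059, n(O) = 1.289/16.00 = 0.08056
Smallest is O at 0.08056 mol; normalising gives C 1.000, H 3.001, Cl 1.000, O 1.000
Ratio ≈ 1:3:1:1, so the empirical formula is CH3ClO
Empirical-formula mass = 66.48 g/mol
n = 66 / 66.48 = 0.99 ≈ 1
Molecular formula = empirical formula = CH3ClO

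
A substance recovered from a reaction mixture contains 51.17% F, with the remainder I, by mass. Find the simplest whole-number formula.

Assume 100 g: 51.17 g F, 48.83 g I.
F: 51.17 g ÷ 19.00 g/mol = 2.693 mol
I: 48.83 g ÷ 126.90 g/mol = 0.3848 mol
Ratios (÷ 0.3848): F 6.999, I 1.000
≈ 7:1 → F7I

F7I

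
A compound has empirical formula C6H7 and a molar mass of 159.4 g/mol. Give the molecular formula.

Empirical-formula mass = 79.12 g/mol
n = 159.4 / 79.12 = 2.01 ≈ 2
Molecular formula = (C6H7)2 = C12H14

C12H14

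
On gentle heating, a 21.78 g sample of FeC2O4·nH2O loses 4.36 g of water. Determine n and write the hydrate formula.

FeC2O4·2H2O

Mass of anhydrous FeC2O4 = 21.78 − 4.36 = 17.42 g
mol H2O = 4.36 / 18.02 = 0.242
Molar mass of FeC2O4 = 143.87 g/mol → mol FeC2O4 = 17.42 / 143.87 = 0.1211
n = 0.242 / 0.1211 = 2.00 ≈ 2 → FeC2O4·2H2O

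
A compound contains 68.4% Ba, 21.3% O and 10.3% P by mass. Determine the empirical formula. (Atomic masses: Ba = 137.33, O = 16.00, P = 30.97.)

Assume 100 g: 68.4 g Ba, 21.3 g O, 10.3 g P.
n(Ba) = 68.4/137.33 = 0.4981, n(O) = 21.3/16.00 = 1.331, n(P) = 10.3/30.97 = 0.3326
Smallest is P at 0.3326 mol; normalising gives Ba 1.498, O 4.003, P 1.000
Multiply by 2: Ba 3.00, O 8.01, P 2.00 → Ba3O8P2

Ba3O8P2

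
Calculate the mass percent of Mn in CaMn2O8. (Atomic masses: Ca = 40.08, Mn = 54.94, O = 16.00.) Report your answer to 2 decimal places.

39.53%

Molar mass = 1(40.08) + 2(54.94) + 8(16.00) = 277.960 g/mol
Mass of Mn per mole = 2 × 54.94 = 109.880 g
% Mn = 109.880 / 277.960 × 100 = 39.53%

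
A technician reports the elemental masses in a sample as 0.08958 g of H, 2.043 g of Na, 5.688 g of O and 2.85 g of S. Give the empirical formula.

n(H) = 0.08958/1.008 = 0.08887, n(Na) = 2.043/22.99 = 0.08886, n(O) = 5.688/16.00 = 0.3555, n(S) = 2.85/32.07 = 0.08887
Divide by the smallest (0.08886 mol Na): H 1.000, Na 1.000, O 4.000, S 1.000
≈ 1:1:4:1 → HNaO4S

HNaO4S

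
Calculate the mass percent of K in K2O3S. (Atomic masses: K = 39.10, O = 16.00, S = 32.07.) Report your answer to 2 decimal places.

Molar mass = 2(39.10) + 3(16.00) + 1(32.07) = 158.270 g/mol
Mass of K per mole = 2 × 39.10 = 78.200 g
% K = 78.200 / 158.270 × 100 = 49.41%

49.41%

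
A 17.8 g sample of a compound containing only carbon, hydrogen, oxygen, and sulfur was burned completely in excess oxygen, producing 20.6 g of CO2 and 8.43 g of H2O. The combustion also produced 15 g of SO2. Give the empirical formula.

C2H4OS

mol C = 20.6 / 44.01 = 0.4681; mass C = 0.4681 × 12.01 = 5.622 g
mol H = 2 × (8.43 / 18.02) = 0.9356; mass H = 0.9356 × 1.008 = 0.9431 g
mol S = 15 / 64.07 = 0.2341; mass S = 7.508 g
mass O = 17.8 − (14.07) = 3.727 g → mol O = 0.2329
Divide by the smallest (0.2329 mol O): C 2.009, H 4.017, O 1.000, S 1.005
→ C2H4OS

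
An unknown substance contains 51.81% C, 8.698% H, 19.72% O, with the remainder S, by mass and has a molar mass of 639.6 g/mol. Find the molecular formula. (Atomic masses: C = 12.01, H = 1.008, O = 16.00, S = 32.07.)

Assume 100 g: 51.81 g C, 8.698 g H, 19.72 g O, 19.772 g S.
C: 51.81 g ÷ 12.01 g/mol = 4.314 mol
H: 8.698 g ÷ 1.008 g/mol = 8.629 mol
O: 19.72 g ÷ 16.00 g/mol = 1.232 mol
S: 19.772 g ÷ 32.07 g/mol = 0.6165 mol
Ratios (÷ 0.6165): C 6.997, H 13.996, O 1.999, S 1.000
→ C7H14O2S
Empirical-formula mass = 162.25 g/mol
n = 639.6 / 162.25 = 3.94 ≈ 4
Molecular formula = (C7H14O2S)×4 = C28H56O8S4

C28H56O8S4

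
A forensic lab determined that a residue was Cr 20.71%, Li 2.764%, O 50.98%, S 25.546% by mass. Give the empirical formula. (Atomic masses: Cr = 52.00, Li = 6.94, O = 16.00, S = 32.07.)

Assume 100 g: 20.71 g Cr, 2.764 g Li, 50.98 g O, 25.546 g S.
Moles — Cr: 20.71 / 52.00 = 0.3983 mol; Li: 2.764 / 6.94 = 0.3983 mol; O: 50.98 / 16.00 = 3.186 mol; S: 25.546 / 32.07 = 0.7966 mol
Smallest is Cr at 0.3983 mol; normalising gives Cr 1.000, Li 1.000, O 8.000, S 2.000
≈ 1:1:8:2 → CrLiO8S2

CrLiO8S2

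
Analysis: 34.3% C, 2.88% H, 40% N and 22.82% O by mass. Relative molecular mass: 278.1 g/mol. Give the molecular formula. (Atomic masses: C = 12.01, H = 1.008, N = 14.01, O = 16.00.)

C8H8N8O4

Assume 100 g: 34.3 g C, 2.88 g H, 40 g N, 22.82 g O.
C: 34.3 g ÷ 12.01 g/mol = 2.856 mol
H: 2.88 g ÷ 1.008 g/mol = 2.857 mol
N: 40 g ÷ 14.01 g/mol = 2.855 mol
O: 22.82 g ÷ 16.00 g/mol = 1.426 mol
Ratios (÷ 1.426): C 2.002, H 2.003, N 2.002, O 1.000
Ratio ≈ 2:2:2:1, so the empirical formula is C2H2N2O
Empirical-formula mass = 70.06 g/mol
n = 278.1 / 70.06 = 3.97 ≈ 4
Molecular formula = (C2H2N2O)×4 = C8H8N8O4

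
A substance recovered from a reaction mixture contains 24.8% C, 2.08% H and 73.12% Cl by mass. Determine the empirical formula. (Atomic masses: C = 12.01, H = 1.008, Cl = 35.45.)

CHCl

Assume 100 g: 24.8 g C, 2.08 g H, 73.12 g Cl.
Moles — C: 24.8 / 12.01 = 2.065 mol; H: 2.08 / 1.008 = 2.063 mol; Cl: 73.12 / 35.45 = 2.063 mol
Smallest is Cl at 2.063 mol; normalising gives C 1.001, H 1.000, Cl 1.000
≈ 1:1:1 → CHCl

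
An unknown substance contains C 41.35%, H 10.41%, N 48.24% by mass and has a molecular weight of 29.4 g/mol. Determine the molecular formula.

Assume 100 g: 41.35 g C, 10.41 g H, 48.24 g N.
C: 41.35 g ÷ 12.01 g/mol = 3.443 mol
H: 10.41 g ÷ 1.008 g/mol = 10.33 mol
N: 48.24 g ÷ 14.01 g/mol = 3.443 mol
Ratios (÷ 3.443): C 1.000, H 3.000, N 1.000
→ CH3N
Empirical-formula mass = 29.04 g/mol
n = 29.4 / 29.04 = 1.01 ≈ 1
Molecular formula = empirical formula = CH3N

CH3N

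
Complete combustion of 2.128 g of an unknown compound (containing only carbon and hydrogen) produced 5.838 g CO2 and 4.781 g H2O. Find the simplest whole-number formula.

mol C = 5.838 / 44.01 = 0.1327; mass C = 0.1327 × 12.01 = 1.593 g
mol H = 2 × (4.781 / 18.02) = 0.5306; mass H = 0.5306 × 1.008 = 0.5349 g
Ratios (÷ 0.1327): C 1.000, H 4.000
Ratio ≈ 1:4, so the empirical formula is CH4

CH4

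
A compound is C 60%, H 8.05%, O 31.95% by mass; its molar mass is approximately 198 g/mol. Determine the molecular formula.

Assume 100 g: 60 g C, 8.05 g H, 31.95 g O.
n(C) = 60/12.01 = 4.996, n(H) = 8.05/1.008 = 7.986, n(O) = 31.95/16.00 = 1.997
Ratios (÷ 1.997): C 2.502, H 3.999, O 1.000
Scaling by 2: C 5.00, H 8.00, O 2.00 → C5H8O2
Empirical-formula mass = 100.11 g/mol
n = 198 / 100.11 = 1.98 ≈ 2
Molecular formula = (C5H8O2)×2 = C10H16O4

C10H16O4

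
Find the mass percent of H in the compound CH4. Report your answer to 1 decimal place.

Molar mass = 1(12.01) + 4(1.008) = 16.042 g/mol
Mass of H per mole = 4 × 1.008 = 4.032 g
% H = 4.032 / 16.042 × 100 = 25.1%

25.1%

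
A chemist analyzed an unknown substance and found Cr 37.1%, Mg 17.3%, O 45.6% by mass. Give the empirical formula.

Assume 100 g: 37.1 g Cr, 17.3 g Mg, 45.6 g O.
Cr: 37.1 g ÷ 52.00 g/mol = 0.7135 mol
Mg: 17.3 g ÷ 24.31 g/mol = 0.7116 mol
O: 45.6 g ÷ 16.00 g/mol = 2.85 mol
Ratios (÷ 0.7116): Cr 1.003, Mg 1.000, O 4.005
≈ 1:1:4 → CrMgO4

CrMgO4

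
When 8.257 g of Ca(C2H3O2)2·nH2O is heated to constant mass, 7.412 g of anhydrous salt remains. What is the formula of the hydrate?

Mass of water lost = 8.257 − 7.412 = 0.845 g → 0.845 / 18.02 = 0.04689 mol H2O
Molar mass of Ca(C2H3O2)2 = 158.17 g/mol → mol Ca(C2H3O2)2 = 7.412 / 158.17 = 0.04686
n = 0.04689 / 0.04686 = 1.00 ≈ 1 → Ca(C2H3O2)2·H2O

Ca(C2H3O2)2·H2O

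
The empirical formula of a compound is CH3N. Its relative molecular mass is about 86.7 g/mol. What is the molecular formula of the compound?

C3H9N3

Empirical-formula mass = 29.04 g/mol
n = 86.7 / 29.04 = 2.99 ≈ 3
Molecular formula = (CH3N)3 = C3H9N3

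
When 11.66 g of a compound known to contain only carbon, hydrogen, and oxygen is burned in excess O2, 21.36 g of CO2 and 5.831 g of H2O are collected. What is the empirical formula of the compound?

mol C = 21.36 / 44.01 = 0.4853; mass C = 0.4853 × 12.01 = 5.829 g
mol H = 2 × (5.831 / 18.02) = 0.6472; mass H = 0.6472 × 1.008 = 0.6523 g
mass O = 11.66 − (6.481) = 5.179 g → mol O = 0.3237
Ratios (÷ 0.3237): C 1.500, H 1.999, O 1.000
Scaling by 2: C 3.00, H 4.00, O 2.00 → C3H4O2

C3H4O2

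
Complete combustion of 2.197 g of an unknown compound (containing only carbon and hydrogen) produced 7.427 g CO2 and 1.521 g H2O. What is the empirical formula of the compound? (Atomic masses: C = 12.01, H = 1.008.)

CH

mol C = 7.427 / 44.01 = 0.1688; mass C = 0.1688 × 12.01 = 2.027 g
mol H = 2 × (1.521 / 18.02) = 0.1688; mass H = 0.1688 × 1.008 = 0.1702 g
Ratios (÷ 0.1688): C 1.000, H 1.000
≈ 1:1 → CH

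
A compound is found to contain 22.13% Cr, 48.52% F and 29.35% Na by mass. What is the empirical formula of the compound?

Assume 100 g: 22.13 g Cr, 48.52 g F, 29.35 g Na.
Cr: 22.13 g ÷ 52.00 g/mol = 0.4256 mol
F: 48.52 g ÷ 19.00 g/mol = 2.554 mol
Na: 29.35 g ÷ 22.99 g/mol = 1.277 mol
Smallest is Cr at 0.4256 mol; normalising gives Cr 1.000, F 6.001, Na 3.000
→ CrF6Na3

CrF6Na3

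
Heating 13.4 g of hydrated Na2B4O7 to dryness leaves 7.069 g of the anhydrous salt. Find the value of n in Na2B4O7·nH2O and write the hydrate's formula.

Mass of water lost = 13.4 − 7.069 = 6.331 g → 6.331 / 18.02 = 0.3513 mol H2O
Molar mass of Na2B4O7 = 201.22 g/mol → mol Na2B4O7 = 7.069 / 201.22 = 0.03513
n = 0.3513 / 0.03513 = 10.00 ≈ 10 → Na2B4O7·10H2O

Na2B4O7·10H2O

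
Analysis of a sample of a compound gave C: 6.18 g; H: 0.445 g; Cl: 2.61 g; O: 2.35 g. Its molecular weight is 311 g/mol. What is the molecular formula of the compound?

n(C) = 6.18/12.01 = 0.5146, n(H) = 0.445/1.008 = 0.4415, n(Cl) = 2.61/35.45 = 0.07362, n(O) = 2.35/16.00 = 0.1469
Divide by the smallest (0.07362 mol Cl): C 6.989, H 5.996, Cl 1.000, O 1.995
Ratio ≈ 7:6:1:2, so the empirical formula is C7H6ClO2
Empirical-formula mass = 157.57 g/mol
n = 311 / 157.57 = 1.97 ≈ 2
Molecular formula = (C7H6ClO2)×2 = C14H12Cl2O4

C14H12Cl2O4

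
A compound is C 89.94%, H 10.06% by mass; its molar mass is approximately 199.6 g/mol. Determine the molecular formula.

Assume 100 g: 89.94 g C, 10.06 g H.
C: 89.94 g ÷ 12.01 g/mol = 7.489 mol
H: 10.06 g ÷ 1.008 g/mol = 9.98 mol
Smallest is C at 7.489 mol; normalising gives C 1.000, H 1.333
Multiply by 3: C 3.00, H 4.00 → C3H4
Empirical-formula mass = 40.06 g/mol
n = 199.6 / 40.06 = 4.98 ≈ 5
Molecular formula = (C3H4)×5 = C15H20

C15H20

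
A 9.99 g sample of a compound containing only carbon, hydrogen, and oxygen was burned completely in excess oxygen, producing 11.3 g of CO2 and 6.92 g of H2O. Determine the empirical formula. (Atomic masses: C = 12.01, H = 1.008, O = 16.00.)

mol C = 11.3 / 44.01 = 0.2568; mass C = 0.2568 × 12.01 = 3.084 g
mol H = 2 × (6.92 / 18.02) = 0.7680; mass H = 0.7680 × 1.008 = 0.7742 g
mass O = 9.99 − (3.858) = 6.132 g → mol O = 0.3833
Divide by the smallest (0.2568 mol C): C 1.000, H 2.991, O 1.493
×2: C 2.00, H 5.98, O 2.99 → C2H6O3

C2H6O3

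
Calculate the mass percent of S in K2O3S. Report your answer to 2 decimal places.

Molar mass = 2(39.10) + 3(16.00) + 1(32.07) = 158.270 g/mol
Mass of S per mole = 1 × 32.07 = 32.070 g
% S = 32.070 / 158.270 × 100 = 20.26%

20.26%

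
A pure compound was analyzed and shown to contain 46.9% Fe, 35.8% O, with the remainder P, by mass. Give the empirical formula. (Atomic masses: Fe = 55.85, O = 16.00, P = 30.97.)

Assume 100 g: 46.9 g Fe, 35.8 g O, 17.3 g P.
Fe: 46.9 g ÷ 55.85 g/mol = 0.8397 mol
O: 35.8 g ÷ 16.00 g/mol = 2.237 mol
P: 17.3 g ÷ 30.97 g/mol = 0.5586 mol
Divide by the smallest (0.5586 mol P): Fe 1.503, O 4.006, P 1.000
Scaling by 2: Fe 3.01, O 8.01, P 2.00 → Fe3O8P2

Fe3O8P2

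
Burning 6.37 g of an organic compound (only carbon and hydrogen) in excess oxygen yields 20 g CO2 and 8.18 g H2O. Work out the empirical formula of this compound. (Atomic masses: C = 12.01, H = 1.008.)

mol C = 20 / 44.01 = 0.4544; mass C = 0.4544 × 12.01 = 5.458 g
mol H = 2 × (8.18 / 18.02) = 0.9079; mass H = 0.9079 × 1.008 = 0.9151 g
Smallest is C at 0.4544 mol; normalising gives C 1.000, H 1.998
→ CH2

CH2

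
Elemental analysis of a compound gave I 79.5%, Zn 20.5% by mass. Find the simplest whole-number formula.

I2Zn

Assume 100 g: 79.5 g I, 20.5 g Zn.
Moles — I: 79.5 / 126.90 = 0.6265 mol; Zn: 20.5 / 65.38 = 0.3136 mol
Divide by the smallest (0.3136 mol Zn): I 1.998, Zn 1.000
≈ 2:1 → I2Zn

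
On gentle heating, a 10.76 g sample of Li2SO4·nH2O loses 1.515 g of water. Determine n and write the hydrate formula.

Mass of anhydrous Li2SO4 = 10.76 − 1.515 = 9.245 g
mol H2O = 1.515 / 18.02 = 0.08407
Molar mass of Li2SO4 = 109.95 g/mol → mol Li2SO4 = 9.245 / 109.95 = 0.08408
n = 0.08407 / 0.08408 = 1.00 ≈ 1 → Li2SO4·H2O

Li2SO4·H2O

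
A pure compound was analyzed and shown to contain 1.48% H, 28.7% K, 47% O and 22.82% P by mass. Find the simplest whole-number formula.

Assume 100 g: 1.48 g H, 28.7 g K, 47 g O, 22.82 g P.
Moles — H: 1.48 / 1.008 = 1.468 mol; K: 28.7 / 39.10 = 0.734 mol; O: 47 / 16.00 = 2.938 mol; P: 22.82 / 30.97 = 0.7368 mol
Divide by the smallest (0.734 mol K): H 2.000, K 1.000, O 4.002, P 1.004
Ratio ≈ 2:1:4:1, so the empirical formula is H2KO4P

H2KO4P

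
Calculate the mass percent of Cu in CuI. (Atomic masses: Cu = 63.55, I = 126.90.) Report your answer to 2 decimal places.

33.37%

Molar mass = 1(63.55) + 1(126.90) = 190.450 g/mol
Mass of Cu per mole = 1 × 63.55 = 63.550 g
% Cu = 63.550 / 190.450 × 100 = 33.37%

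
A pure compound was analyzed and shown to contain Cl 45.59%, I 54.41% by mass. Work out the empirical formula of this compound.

Cl3I

Assume 100 g: 45.59 g Cl, 54.41 g I.
Cl: 45.59 g ÷ 35.45 g/mol = 1.286 mol
I: 54.41 g ÷ 126.90 g/mol = 0.4288 mol
Ratios (÷ 0.4288): Cl 2.999, I 1.000
≈ 3:1 → Cl3I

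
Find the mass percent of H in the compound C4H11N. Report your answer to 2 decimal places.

15.16%

Molar mass = 4(12.01) + 11(1.008) + 1(14.01) = 73.138 g/mol
Mass of H per mole = 11 × 1.008 = 11.088 g
% H = 11.088 / 73.138 × 100 = 15.16%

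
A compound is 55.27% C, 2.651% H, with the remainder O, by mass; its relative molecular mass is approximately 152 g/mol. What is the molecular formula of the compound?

C7H4O4

Assume 100 g: 55.27 g C, 2.651 g H, 42.079 g O.
C: 55.27 g ÷ 12.01 g/mol = 4.602 mol
H: 2.651 g ÷ 1.008 g/mol = 2.63 mol
O: 42.079 g ÷ 16.00 g/mol = 2.63 mol
Smallest is O at 2.63 mol; normalising gives C 1.750, H 1.000, O 1.000
Multiply by 4: C 7.00, H 4.00, O 4.00 → C7H4O4
Empirical-formula mass = 152.10 g/mol
n = 152 / 152.10 = 1.00 ≈ 1
Molecular formula = empirical formula = C7H4O4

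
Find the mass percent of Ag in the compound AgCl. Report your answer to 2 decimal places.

75.27%

Molar mass = 1(107.87) + 1(35.45) = 143.320 g/mol
Mass of Ag per mole = 1 × 107.87 = 107.870 g
% Ag = 107.870 / 143.320 × 100 = 75.27%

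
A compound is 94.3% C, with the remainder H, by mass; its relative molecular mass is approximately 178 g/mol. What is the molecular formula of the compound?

Assume 100 g: 94.3 g C, 5.7 g H.
Moles — C: 94.3 / 12.01 = 7.852 mol; H: 5.7 / 1.008 = 5.655 mol
Divide by the smallest (5.655 mol H): C 1.389, H 1.000
Multiply by 5: C 6.94, H 5.00 → C7H5
Empirical-formula mass = 89.11 g/mol
n = 178 / 89.11 = 2.00 ≈ 2
Molecular formula = (C7H5)×2 = C14H10

C14H10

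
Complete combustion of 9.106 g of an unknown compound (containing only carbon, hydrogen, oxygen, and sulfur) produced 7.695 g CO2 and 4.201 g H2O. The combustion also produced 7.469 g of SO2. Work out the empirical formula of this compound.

mol C = 7.695 / 44.01 = 0.1748; mass C = 0.1748 × 12.01 = 2.100 g
mol H = 2 × (4.201 / 18.02) = 0.4663; mass H = 0.4663 × 1.008 = 0.4700 g
mol S = 7.469 / 64.07 = 0.1166; mass S = 3.739 g
mass O = 9.106 − (6.308) = 2.798 g → mol O = 0.1748
Ratios (÷ 0.1166): C 1.500, H 4.000, O 1.500, S 1.000
Scaling by 2: C 3.00, H 8.00, O 3.00, S 2.00 → C3H8O3S2

C3H8O3S2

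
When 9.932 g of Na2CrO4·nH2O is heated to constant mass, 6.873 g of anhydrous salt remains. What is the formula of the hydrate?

Mass of water lost = 9.932 − 6.873 = 3.059 g → 3.059 / 18.02 = 0.1698 mol H2O
Molar mass of Na2CrO4 = 161.98 g/mol → mol Na2CrO4 = 6.873 / 161.98 = 0.04243
n = 0.1698 / 0.04243 = 4.00 ≈ 4 → Na2CrO4·4H2O

Na2CrO4·4H2O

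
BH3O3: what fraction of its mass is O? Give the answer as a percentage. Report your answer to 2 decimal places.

Molar mass = 1(10.81) + 3(1.008) + 3(16.00) = 61.834 g/mol
Mass of O per mole = 3 × 16.00 = 48.000 g
% O = 48.000 / 61.834 × 100 = 77.63%

77.63%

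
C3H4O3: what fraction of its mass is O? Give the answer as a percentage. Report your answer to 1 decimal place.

Molar mass = 3(12.01) + 4(1.008) + 3(16.00) = 88.062 g/mol
Mass of O per mole = 3 × 16.00 = 48.000 g
% O = 48.000 / 88.062 × 100 = 54.5%

54.5%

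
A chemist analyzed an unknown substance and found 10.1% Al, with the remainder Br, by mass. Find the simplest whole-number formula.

AlBr3

Assume 100 g: 10.1 g Al, 89.9 g Br.
Al: 10.1 g ÷ 26.98 g/mol = 0.3744 mol
Br: 89.9 g ÷ 79.90 g/mol = 1.125 mol
Divide by the smallest (0.3744 mol Al): Al 1.000, Br 3.006
≈ 1:3 → AlBr3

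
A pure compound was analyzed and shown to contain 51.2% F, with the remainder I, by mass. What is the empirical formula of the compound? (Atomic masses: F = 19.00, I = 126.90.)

F7I

Assume 100 g: 51.2 g F, 48.8 g I.
n(F) = 51.2/19.00 = 2.695, n(I) = 48.8/126.90 = 0.3846
Ratios (÷ 0.3846): F 7.007, I 1.000
Ratio ≈ 7:1, so the empirical formula is F7I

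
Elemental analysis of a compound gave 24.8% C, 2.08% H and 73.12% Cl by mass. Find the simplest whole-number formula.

CHCl

Assume 100 g: 24.8 g C, 2.08 g H, 73.12 g Cl.
C: 24.8 g ÷ 12.01 g/mol = 2.065 mol
H: 2.08 g ÷ 1.008 g/mol = 2.063 mol
Cl: 73.12 g ÷ 35.45 g/mol = 2.063 mol
Ratios (÷ 2.063): C 1.001, H 1.000, Cl 1.000
Ratio ≈ 1:1:1, so the empirical formula is CHCl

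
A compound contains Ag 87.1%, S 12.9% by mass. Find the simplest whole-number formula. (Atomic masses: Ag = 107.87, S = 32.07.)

Assume 100 g: 87.1 g Ag, 12.9 g S.
n(Ag) = 87.1/107.87 = 0.8075, n(S) = 12.9/32.07 = 0.4022
Smallest is S at 0.4022 mol; normalising gives Ag 2.007, S 1.000
≈ 2:1 → Ag2S

Ag2S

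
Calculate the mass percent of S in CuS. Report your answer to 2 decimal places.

Molar mass = 1(63.55) + 1(32.07) = 95.620 g/mol
Mass of S per mole = 1 × 32.07 = 32.070 g
% S = 32.070 / 95.620 × 100 = 33.54%

33.54%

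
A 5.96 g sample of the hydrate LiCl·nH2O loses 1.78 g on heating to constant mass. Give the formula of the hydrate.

LiCl·H2O

Mass of anhydrous LiCl = 5.96 − 1.78 = 4.18 g
mol H2O = 1.78 / 18.02 = 0.09878
Molar mass of LiCl = 42.39 g/mol → mol LiCl = 4.18 / 42.39 = 0.09861
n = 0.09878 / 0.09861 = 1.00 ≈ 1 → LiCl·H2O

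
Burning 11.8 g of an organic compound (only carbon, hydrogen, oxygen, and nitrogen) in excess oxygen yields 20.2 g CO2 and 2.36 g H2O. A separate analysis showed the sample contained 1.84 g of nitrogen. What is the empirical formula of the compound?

mol C = 20.2 / 44.01 = 0.4590; mass C = 0.4590 × 12.01 = 5.512 g
mol H = 2 × (2.36 / 18.02) = 0.2619; mass H = 0.2619 × 1.008 = 0.2640 g
mol N = 1.84 / 14.01 = 0.1313
mass O = 11.8 − (7.616) = 4.184 g → mol O = 0.2615
Ratios (÷ 0.1313): C 3.495, H 1.994, N 1.000, O 1.991
Scaling by 2: C 6.99, H 3.99, N 2.00, O 3.98 → C7H4N2O4

C7H4N2O4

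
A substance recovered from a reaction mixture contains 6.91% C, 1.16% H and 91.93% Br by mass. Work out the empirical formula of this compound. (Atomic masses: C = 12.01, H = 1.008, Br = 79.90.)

CH2Br2

Assume 100 g: 6.91 g C, 1.16 g H, 91.93 g Br.
C: 6.91 g ÷ 12.01 g/mol = 0.5754 mol
H: 1.16 g ÷ 1.008 g/mol = 1.151 mol
Br: 91.93 g ÷ 79.90 g/mol = 1.151 mol
Smallest is C at 0.5754 mol; normalising gives C 1.000, H 2.000, Br 2.000
≈ 1:2:2 → CH2Br2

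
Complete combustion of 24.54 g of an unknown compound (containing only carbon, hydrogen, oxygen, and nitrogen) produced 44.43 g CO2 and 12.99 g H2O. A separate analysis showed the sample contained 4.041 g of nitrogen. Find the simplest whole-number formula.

mol C = 44.43 / 44.01 = 1.010; mass C = 1.010 × 12.01 = 12.12 g
mol H = 2 × (12.99 / 18.02) = 1.442; mass H = 1.442 × 1.008 = 1.453 g
mol N = 4.041 / 14.01 = 0.2884
mass O = 24.54 − (17.62) = 6.921 g → mol O = 0.4326
Ratios (÷ 0.2884): C 3.500, H 4.998, N 1.000, O 1.500
×2: C 7.00, H 10.00, N 2.00, O 3.00 → C7H10N2O3

C7H10N2O3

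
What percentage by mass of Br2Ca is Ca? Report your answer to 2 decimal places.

Molar mass = 2(79.90) + 1(40.08) = 199.880 g/mol
Mass of Ca per mole = 1 × 40.08 = 40.080 g
% Ca = 40.080 / 199.880 × 100 = 20.05%

20.05%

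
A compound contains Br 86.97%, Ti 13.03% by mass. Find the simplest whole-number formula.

Br4Ti

Assume 100 g: 86.97 g Br, 13.03 g Ti.
n(Br) = 86.97/79.90 = 1.088, n(Ti) = 13.03/47.87 = 0.2722
Ratios (÷ 0.2722): Br 3.999, Ti 1.000
→ Br4Ti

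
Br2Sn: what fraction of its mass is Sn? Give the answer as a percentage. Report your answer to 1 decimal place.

42.6%

Molar mass = 2(79.90) + 1(118.71) = 278.510 g/mol
Mass of Sn per mole = 1 × 118.71 = 118.710 g
% Sn = 118.710 / 278.510 × 100 = 42.6%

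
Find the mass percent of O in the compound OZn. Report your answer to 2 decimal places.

19.66%

Molar mass = 1(16.00) + 1(65.38) = 81.380 g/mol
Mass of O per mole = 1 × 16.00 = 16.000 g
% O = 16.000 / 81.380 × 100 = 19.66%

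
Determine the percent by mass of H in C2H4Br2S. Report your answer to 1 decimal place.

1.8%

Molar mass = 2(12.01) + 4(1.008) + 2(79.90) + 1(32.07) = 219.922 g/mol
Mass of H per mole = 4 × 1.008 = 4.032 g
% H = 4.032 / 219.922 × 100 = 1.8%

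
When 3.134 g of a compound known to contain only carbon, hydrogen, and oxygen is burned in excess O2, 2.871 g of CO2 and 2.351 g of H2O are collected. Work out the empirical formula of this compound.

CH4O2

mol C = 2.871 / 44.01 = 0.06524; mass C = 0.06524 × 12.01 = 0.7835 g
mol H = 2 × (2.351 / 18.02) = 0.2609; mass H = 0.2609 × 1.008 = 0.2630 g
mass O = 3.134 − (1.046) = 2.088 g → mol O = 0.1305
Ratios (÷ 0.06524): C 1.000, H 4.000, O 2.000
Ratio ≈ 1:4:2, so the empirical formula is CH4O2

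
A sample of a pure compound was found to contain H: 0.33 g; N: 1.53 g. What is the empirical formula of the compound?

H3N

Moles — H: 0.33 / 1.008 = 0.3274 mol; N: 1.53 / 14.01 = 0.1092 mol
Smallest is N at 0.1092 mol; normalising gives H 2.998, N 1.000
→ H3N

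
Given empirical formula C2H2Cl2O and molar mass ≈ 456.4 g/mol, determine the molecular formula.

Empirical-formula mass = 112.94 g/mol
n = 456.4 / 112.94 = 4.04 ≈ 4
Molecular formula = (C2H2Cl2O)4 = C8H8Cl8O4

C8H8Cl8O4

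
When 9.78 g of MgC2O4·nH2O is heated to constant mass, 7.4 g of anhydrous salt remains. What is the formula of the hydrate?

MgC2O4·2H2O

Mass of water lost = 9.78 − 7.4 = 2.38 g → 2.38 / 18.02 = 0.1321 mol H2O
Molar mass of MgC2O4 = 112.33 g/mol → mol MgC2O4 = 7.4 / 112.33 = 0.06588
n = 0.1321 / 0.06588 = 2.00 ≈ 2 → MgC2O4·2H2O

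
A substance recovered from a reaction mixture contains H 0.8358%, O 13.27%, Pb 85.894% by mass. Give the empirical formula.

Assume 100 g: 0.8358 g H, 13.27 g O, 85.894 g Pb.
Moles — H: 0.8358 / 1.008 = 0.8292 mol; O: 13.27 / 16.00 = 0.8294 mol; Pb: 85.894 / 207.2 = 0.4145 mol
Ratios (÷ 0.4145): H 2.000, O 2.001, Pb 1.000
≈ 2:2:1 → H2O2Pb

H2O2Pb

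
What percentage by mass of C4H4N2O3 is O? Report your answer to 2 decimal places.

37.47%

Molar mass = 4(12.01) + 4(1.008) + 2(14.01) + 3(16.00) = 128.092 g/mol
Mass of O per mole = 3 × 16.00 = 48.000 g
% O = 48.000 / 128.092 × 100 = 37.47%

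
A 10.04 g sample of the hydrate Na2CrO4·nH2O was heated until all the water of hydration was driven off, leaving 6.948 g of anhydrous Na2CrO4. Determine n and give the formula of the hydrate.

Na2CrO4·4H2O

Mass of water lost = 10.04 − 6.948 = 3.092 g → 3.092 / 18.02 = 0.1716 mol H2O
Molar mass of Na2CrO4 = 161.98 g/mol → mol Na2CrO4 = 6.948 / 161.98 = 0.04289
n = 0.1716 / 0.04289 = 4.00 ≈ 4 → Na2CrO4·4H2O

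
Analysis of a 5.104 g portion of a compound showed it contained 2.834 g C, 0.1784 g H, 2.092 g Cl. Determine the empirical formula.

C4H3Cl

Moles — C: 2.834 / 12.01 = 0.236 mol; H: 0.1784 / 1.008 = 0.177 mol; Cl: 2.092 / 35.45 = 0.05901 mol
Ratios (÷ 0.05901): C 3.999, H 2.999, Cl 1.000
≈ 4:3:1 → C4H3Cl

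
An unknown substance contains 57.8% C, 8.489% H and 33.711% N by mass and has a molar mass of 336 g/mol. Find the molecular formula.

C16H28N8

Assume 100 g: 57.8 g C, 8.489 g H, 33.711 g N.
n(C) = 57.8/12.01 = 4.813, n(H) = 8.489/1.008 = 8.422, n(N) = 33.711/14.01 = 2.406
Smallest is N at 2.406 mol; normalising gives C 2.000, H 3.500, N 1.000
Scaling by 2: C 4.00, H 7.00, N 2.00 → C4H7N2
Empirical-formula mass = 83.12 g/mol
n = 336 / 83.12 = 4.04 ≈ 4
Molecular formula = (C4H7N2)×4 = C16H28N8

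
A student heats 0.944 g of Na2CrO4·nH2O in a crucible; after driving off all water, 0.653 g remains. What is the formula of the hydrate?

Na2CrO4·4H2O

Mass of water lost = 0.944 − 0.653 = 0.291 g → 0.291 / 18.02 = 0.01615 mol H2O
Molar mass of Na2CrO4 = 161.98 g/mol → mol Na2CrO4 = 0.653 / 161.98 = 0.004031
n = 0.01615 / 0.004031 = 4.01 ≈ 4 → Na2CrO4·4H2O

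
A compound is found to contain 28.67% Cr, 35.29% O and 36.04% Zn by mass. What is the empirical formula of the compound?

Assume 100 g: 28.67 g Cr, 35.29 g O, 36.04 g Zn.
Moles — Cr: 28.67 / 52.00 = 0.5513 mol; O: 35.29 / 16.00 = 2.206 mol; Zn: 36.04 / 65.38 = 0.5512 mol
Ratios (÷ 0.5512): Cr 1.000, O 4.001, Zn 1.000
→ CrO4Zn

CrO4Zn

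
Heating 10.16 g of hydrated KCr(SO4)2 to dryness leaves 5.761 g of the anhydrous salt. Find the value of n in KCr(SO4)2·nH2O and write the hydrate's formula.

KCr(SO4)2·12H2O

Mass of water lost = 10.16 − 5.761 = 4.399 g → 4.399 / 18.02 = 0.2441 mol H2O
Molar mass of KCr(SO4)2 = 283.24 g/mol → mol KCr(SO4)2 = 5.761 / 283.24 = 0.02034
n = 0.2441 / 0.02034 = 12.00 ≈ 12 → KCr(SO4)2·12H2O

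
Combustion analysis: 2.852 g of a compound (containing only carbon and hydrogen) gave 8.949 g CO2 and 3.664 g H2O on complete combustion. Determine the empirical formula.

mol C = 8.949 / 44.01 = 0.2033; mass C = 0.2033 × 12.01 = 2.442 g
mol H = 2 × (3.664 / 18.02) = 0.4067; mass H = 0.4067 × 1.008 = 0.4099 g
Ratios (÷ 0.2033): C 1.000, H 2.000
Ratio ≈ 1:2, so the empirical formula is CH2

CH2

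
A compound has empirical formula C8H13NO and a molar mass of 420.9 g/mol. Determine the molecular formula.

Empirical-formula mass = 139.19 g/mol
n = 420.9 / 139.19 = 3.02 ≈ 3
Molecular formula = (C8H13NO)3 = C24H39N3O3

C24H39N3O3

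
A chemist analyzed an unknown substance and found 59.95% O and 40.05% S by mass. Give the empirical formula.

O3S

Assume 100 g: 59.95 g O, 40.05 g S.
Moles — O: 59.95 / 16.00 = 3.747 mol; S: 40.05 / 32.07 = 1.249 mol
Smallest is S at 1.249 mol; normalising gives O 3.000, S 1.000
Ratio ≈ 3:1, so the empirical formula is O3S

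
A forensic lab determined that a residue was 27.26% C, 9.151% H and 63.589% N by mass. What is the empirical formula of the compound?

Assume 100 g: 27.26 g C, 9.151 g H, 63.589 g N.
n(C) = 27.26/12.01 = 2.27, n(H) = 9.151/1.008 = 9.078, n(N) = 63.589/14.01 = 4.539
Ratios (÷ 2.27): C 1.000, H 4.000, N 2.000
→ CH4N2

CH4N2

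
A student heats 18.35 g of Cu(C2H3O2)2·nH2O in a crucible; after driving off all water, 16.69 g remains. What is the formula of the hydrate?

Cu(C2H3O2)2·H2O

Mass of water lost = 18.35 − 16.69 = 1.66 g → 1.66 / 18.02 = 0.09212 mol H2O
Molar mass of Cu(C2H3O2)2 = 181.64 g/mol → mol Cu(C2H3O2)2 = 16.69 / 181.64 = 0.09189
n = 0.09212 / 0.09189 = 1.00 ≈ 1 → Cu(C2H3O2)2·H2O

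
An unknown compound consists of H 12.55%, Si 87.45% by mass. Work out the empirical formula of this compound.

H4Si

Assume 100 g: 12.55 g H, 87.45 g Si.
n(H) = 12.55/1.008 = 12.45, n(Si) = 87.45/28.09 = 3.113
Ratios (÷ 3.113): H 3.999, Si 1.000
→ H4Si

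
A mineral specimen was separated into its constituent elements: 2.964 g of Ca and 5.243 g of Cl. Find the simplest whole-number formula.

CaCl2

n(Ca) = 2.964/40.08 = 0.07395, n(Cl) = 5.243/35.45 = 0.1479
Smallest is Ca at 0.07395 mol; normalising gives Ca 1.000, Cl 2.000
≈ 1:2 → CaCl2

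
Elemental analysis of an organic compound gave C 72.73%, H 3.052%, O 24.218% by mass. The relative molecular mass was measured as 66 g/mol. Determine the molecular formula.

C4H2O

Assume 100 g: 72.73 g C, 3.052 g H, 24.218 g O.
C: 72.73 g ÷ 12.01 g/mol = 6.056 mol
H: 3.052 g ÷ 1.008 g/mol = 3.028 mol
O: 24.218 g ÷ 16.00 g/mol = 1.514 mol
Ratios (÷ 1.514): C 4.001, H 2.000, O 1.000
Ratio ≈ 4:2:1, so the empirical formula is C4H2O
Empirical-formula mass = 66.06 g/mol
n = 66 / 66.06 = 1.00 ≈ 1
Molecular formula = empirical formula = C4H2O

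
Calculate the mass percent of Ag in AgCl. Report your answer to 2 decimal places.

75.27%

Molar mass = 1(107.87) + 1(35.45) = 143.320 g/mol
Mass of Ag per mole = 1 × 107.87 = 107.870 g
% Ag = 107.870 / 143.320 × 100 = 75.27%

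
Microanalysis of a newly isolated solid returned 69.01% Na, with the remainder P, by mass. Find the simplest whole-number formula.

Na3P

Assume 100 g: 69.01 g Na, 30.99 g P.
n(Na) = 69.01/22.99 = 3.002, n(P) = 30.99/30.97 = 1.001
Ratios (÷ 1.001): Na 3.000, P 1.000
→ Na3P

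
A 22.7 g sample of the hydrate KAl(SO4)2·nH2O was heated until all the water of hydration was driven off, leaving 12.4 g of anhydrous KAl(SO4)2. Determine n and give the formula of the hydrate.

KAl(SO4)2·12H2O

Mass of water lost = 22.7 − 12.4 = 10.3 g → 10.3 / 18.02 = 0.5716 mol H2O
Molar mass of KAl(SO4)2 = 258.22 g/mol → mol KAl(SO4)2 = 12.4 / 258.22 = 0.04802
n = 0.5716 / 0.04802 = 11.90 ≈ 12 → KAl(SO4)2·12H2O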